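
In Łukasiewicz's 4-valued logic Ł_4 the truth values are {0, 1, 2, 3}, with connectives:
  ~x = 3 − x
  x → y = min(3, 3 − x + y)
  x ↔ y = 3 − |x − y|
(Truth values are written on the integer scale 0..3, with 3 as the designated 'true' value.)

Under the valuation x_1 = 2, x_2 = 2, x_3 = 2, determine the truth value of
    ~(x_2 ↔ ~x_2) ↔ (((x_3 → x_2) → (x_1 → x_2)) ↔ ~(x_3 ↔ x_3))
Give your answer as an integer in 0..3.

2

~x_2 = ~2 = 1
x_2 ↔ ~x_2 = 2 ↔ 1 = 2
~(x_2 ↔ ~x_2) = ~2 = 1
x_3 → x_2 = 2 → 2 = 3
x_1 → x_2 = 2 → 2 = 3
(x_3 → x_2) → (x_1 → x_2) = 3 → 3 = 3
x_3 ↔ x_3 = 2 ↔ 2 = 3
~(x_3 ↔ x_3) = ~3 = 0
((x_3 → x_2) → (x_1 → x_2)) ↔ ~(x_3 ↔ x_3) = 3 ↔ 0 = 0
~(x_2 ↔ ~x_2) ↔ (((x_3 → x_2) → (x_1 → x_2)) ↔ ~(x_3 ↔ x_3)) = 1 ↔ 0 = 2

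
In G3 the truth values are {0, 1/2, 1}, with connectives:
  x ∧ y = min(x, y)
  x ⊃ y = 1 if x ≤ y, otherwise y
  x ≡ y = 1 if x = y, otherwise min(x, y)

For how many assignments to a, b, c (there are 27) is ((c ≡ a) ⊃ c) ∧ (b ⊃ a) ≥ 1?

15

value 1: 15 assignments (counts)
value 1/2: 5 assignments
value 0: 7 assignments
So 15 of the 27 assignments meet the threshold.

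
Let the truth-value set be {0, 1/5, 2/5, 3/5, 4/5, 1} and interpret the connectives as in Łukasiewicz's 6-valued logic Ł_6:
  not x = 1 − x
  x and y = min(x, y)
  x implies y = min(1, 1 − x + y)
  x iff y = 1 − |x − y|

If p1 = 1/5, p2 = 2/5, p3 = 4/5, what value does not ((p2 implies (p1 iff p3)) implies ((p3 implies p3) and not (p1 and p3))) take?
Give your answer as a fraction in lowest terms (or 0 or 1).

1/5

p1 iff p3 = 1/5 iff 4/5 = 2/5
p2 implies (p1 iff p3) = 2/5 implies 2/5 = 1
p3 implies p3 = 4/5 implies 4/5 = 1
p1 and p3 = 1/5 and 4/5 = 1/5
not (p1 and p3) = not 1/5 = 4/5
(p3 implies p3) and not (p1 and p3) = 1 and 4/5 = 4/5
(p2 implies (p1 iff p3)) implies ((p3 implies p3) and not (p1 and p3)) = 1 implies 4/5 = 4/5
not ((p2 implies (p1 iff p3)) implies ((p3 implies p3) and not (p1 and p3))) = not 4/5 = 1/5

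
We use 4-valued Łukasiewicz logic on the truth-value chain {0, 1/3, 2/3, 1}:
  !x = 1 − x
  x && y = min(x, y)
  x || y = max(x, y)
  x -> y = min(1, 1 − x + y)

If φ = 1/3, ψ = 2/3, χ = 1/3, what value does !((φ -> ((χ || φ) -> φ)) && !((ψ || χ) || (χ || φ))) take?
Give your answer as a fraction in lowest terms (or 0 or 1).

2/3

χ || φ = 1/3 || 1/3 = 1/3
(χ || φ) -> φ = 1/3 -> 1/3 = 1
φ -> ((χ || φ) -> φ) = 1/3 -> 1 = 1
ψ || χ = 2/3 || 1/3 = 2/3
χ || φ = 1/3 || 1/3 = 1/3
(ψ || χ) || (χ || φ) = 2/3 || 1/3 = 2/3
!((ψ || χ) || (χ || φ)) = !2/3 = 1/3
(φ -> ((χ || φ) -> φ)) && !((ψ || χ) || (χ || φ)) = 1 && 1/3 = 1/3
!((φ -> ((χ || φ) -> φ)) && !((ψ || χ) || (χ || φ))) = !1/3 = 2/3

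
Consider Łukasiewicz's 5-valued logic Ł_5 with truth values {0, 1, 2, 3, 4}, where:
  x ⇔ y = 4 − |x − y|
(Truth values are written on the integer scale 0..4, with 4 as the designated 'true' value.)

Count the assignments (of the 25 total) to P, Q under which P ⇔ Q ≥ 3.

13

value 4: 5 assignments (counts)
value 3: 8 assignments (counts)
value 2: 6 assignments
value 1: 4 assignments
value 0: 2 assignments
So 13 of the 25 assignments meet the threshold.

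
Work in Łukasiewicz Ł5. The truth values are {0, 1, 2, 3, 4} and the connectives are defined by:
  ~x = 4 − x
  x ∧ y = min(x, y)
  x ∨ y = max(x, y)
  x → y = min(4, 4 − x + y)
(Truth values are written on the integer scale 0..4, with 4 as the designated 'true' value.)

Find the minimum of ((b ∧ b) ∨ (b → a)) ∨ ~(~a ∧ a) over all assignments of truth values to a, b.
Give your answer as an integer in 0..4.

Take a = 1, b = 2:
b ∧ b = 2 ∧ 2 = 2
b → a = 2 → 1 = 3
(b ∧ b) ∨ (b → a) = 2 ∨ 3 = 3
~a = ~1 = 3
~a ∧ a = 3 ∧ 1 = 1
~(~a ∧ a) = ~1 = 3
((b ∧ b) ∨ (b → a)) ∨ ~(~a ∧ a) = 3 ∨ 3 = 3
No assignment yields a value below 3, so this is the minimum.

3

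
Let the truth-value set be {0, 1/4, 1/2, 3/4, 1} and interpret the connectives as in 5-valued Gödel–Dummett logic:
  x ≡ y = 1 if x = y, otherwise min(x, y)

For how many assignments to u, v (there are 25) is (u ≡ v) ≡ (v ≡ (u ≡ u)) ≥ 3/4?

value 1: 11 assignments (counts)
value 3/4: 2 assignments (counts)
value 1/2: 3 assignments
value 1/4: 4 assignments
value 0: 5 assignments
So 13 of the 25 assignments meet the threshold.

13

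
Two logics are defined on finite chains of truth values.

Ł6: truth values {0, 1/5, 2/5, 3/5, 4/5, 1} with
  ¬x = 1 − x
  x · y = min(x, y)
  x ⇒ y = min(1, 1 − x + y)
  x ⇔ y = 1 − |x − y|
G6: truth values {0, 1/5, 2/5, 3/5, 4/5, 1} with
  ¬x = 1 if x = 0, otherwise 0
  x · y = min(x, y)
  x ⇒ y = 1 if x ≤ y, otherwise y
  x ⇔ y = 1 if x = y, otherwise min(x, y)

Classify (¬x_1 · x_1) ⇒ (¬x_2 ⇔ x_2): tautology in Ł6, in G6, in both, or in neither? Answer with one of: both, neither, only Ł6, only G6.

In Ł6: at x_1 = 1/5, x_2 = 0 the value is 4/5 — not a tautology.
In G6: every assignment gives 1 — tautology.

only G6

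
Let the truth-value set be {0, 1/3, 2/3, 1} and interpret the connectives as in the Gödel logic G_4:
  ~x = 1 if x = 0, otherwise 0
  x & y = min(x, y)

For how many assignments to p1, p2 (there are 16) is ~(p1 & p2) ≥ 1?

p1 = 0, p2 = 0 ↦ 1  ≥
p1 = 0, p2 = 1/3 ↦ 1  ≥
p1 = 0, p2 = 2/3 ↦ 1  ≥
p1 = 0, p2 = 1 ↦ 1  ≥
p1 = 1/3, p2 = 0 ↦ 1  ≥
p1 = 1/3, p2 = 1/3 ↦ 0  <
p1 = 1/3, p2 = 2/3 ↦ 0  <
p1 = 1/3, p2 = 1 ↦ 0  <
p1 = 2/3, p2 = 0 ↦ 1  ≥
p1 = 2/3, p2 = 1/3 ↦ 0  <
p1 = 2/3, p2 = 2/3 ↦ 0  <
p1 = 2/3, p2 = 1 ↦ 0  <
p1 = 1, p2 = 0 ↦ 1  ≥
p1 = 1, p2 = 1/3 ↦ 0  <
p1 = 1, p2 = 2/3 ↦ 0  <
p1 = 1, p2 = 1 ↦ 0  <
So 7 of the 16 assignments meet the threshold.

7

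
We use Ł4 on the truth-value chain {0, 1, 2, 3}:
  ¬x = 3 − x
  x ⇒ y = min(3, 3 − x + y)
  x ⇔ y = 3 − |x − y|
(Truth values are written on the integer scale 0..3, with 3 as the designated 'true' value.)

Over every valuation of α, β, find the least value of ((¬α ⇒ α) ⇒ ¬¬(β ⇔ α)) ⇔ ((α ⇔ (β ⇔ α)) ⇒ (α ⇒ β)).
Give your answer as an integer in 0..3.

0

Take α = 3, β = 0:
¬α = ¬3 = 0
¬α ⇒ α = 0 ⇒ 3 = 3
β ⇔ α = 0 ⇔ 3 = 0
¬(β ⇔ α) = ¬0 = 3
¬¬(β ⇔ α) = ¬3 = 0
(¬α ⇒ α) ⇒ ¬¬(β ⇔ α) = 3 ⇒ 0 = 0
β ⇔ α = 0 ⇔ 3 = 0
α ⇔ (β ⇔ α) = 3 ⇔ 0 = 0
α ⇒ β = 3 ⇒ 0 = 0
(α ⇔ (β ⇔ α)) ⇒ (α ⇒ β) = 0 ⇒ 0 = 3
((¬α ⇒ α) ⇒ ¬¬(β ⇔ α)) ⇔ ((α ⇔ (β ⇔ α)) ⇒ (α ⇒ β)) = 0 ⇔ 3 = 0
No assignment yields a value below 0, so this is the minimum.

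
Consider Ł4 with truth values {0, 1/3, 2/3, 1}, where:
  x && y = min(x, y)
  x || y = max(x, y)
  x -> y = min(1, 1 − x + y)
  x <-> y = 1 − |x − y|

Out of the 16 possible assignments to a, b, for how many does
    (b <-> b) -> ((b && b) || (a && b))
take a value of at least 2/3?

8

a = 0, b = 0 ↦ 0  <
a = 0, b = 1/3 ↦ 1/3  <
a = 0, b = 2/3 ↦ 2/3  ≥
a = 0, b = 1 ↦ 1  ≥
a = 1/3, b = 0 ↦ 0  <
a = 1/3, b = 1/3 ↦ 1/3  <
a = 1/3, b = 2/3 ↦ 2/3  ≥
a = 1/3, b = 1 ↦ 1  ≥
a = 2/3, b = 0 ↦ 0  <
a = 2/3, b = 1/3 ↦ 1/3  <
a = 2/3, b = 2/3 ↦ 2/3  ≥
a = 2/3, b = 1 ↦ 1  ≥
a = 1, b = 0 ↦ 0  <
a = 1, b = 1/3 ↦ 1/3  <
a = 1, b = 2/3 ↦ 2/3  ≥
a = 1, b = 1 ↦ 1  ≥
So 8 of the 16 assignments meet the threshold.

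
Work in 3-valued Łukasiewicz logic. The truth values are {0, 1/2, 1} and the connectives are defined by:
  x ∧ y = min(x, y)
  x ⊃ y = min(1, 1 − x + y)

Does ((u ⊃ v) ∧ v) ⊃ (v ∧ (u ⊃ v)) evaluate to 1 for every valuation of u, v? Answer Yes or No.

Yes

u = 0, v = 0 ↦ 1
u = 0, v = 1/2 ↦ 1
u = 0, v = 1 ↦ 1
u = 1/2, v = 0 ↦ 1
u = 1/2, v = 1/2 ↦ 1
u = 1/2, v = 1 ↦ 1
u = 1, v = 0 ↦ 1
u = 1, v = 1/2 ↦ 1
u = 1, v = 1 ↦ 1
Every assignment gives a value ≥ 1.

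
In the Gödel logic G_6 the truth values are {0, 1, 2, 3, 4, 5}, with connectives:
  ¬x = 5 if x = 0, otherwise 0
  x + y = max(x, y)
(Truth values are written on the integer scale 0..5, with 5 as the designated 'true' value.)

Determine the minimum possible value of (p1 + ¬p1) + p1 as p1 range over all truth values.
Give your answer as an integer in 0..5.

1

Take p1 = 1:
¬p1 = ¬1 = 0
p1 + ¬p1 = 1 + 0 = 1
(p1 + ¬p1) + p1 = 1 + 1 = 1
No assignment yields a value below 1, so this is the minimum.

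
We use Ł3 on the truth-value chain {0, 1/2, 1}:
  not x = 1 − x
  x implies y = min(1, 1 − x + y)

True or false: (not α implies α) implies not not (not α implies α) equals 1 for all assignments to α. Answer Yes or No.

α = 0 ↦ 1
α = 1/2 ↦ 1
α = 1 ↦ 1
Every assignment gives a value ≥ 1.

Yes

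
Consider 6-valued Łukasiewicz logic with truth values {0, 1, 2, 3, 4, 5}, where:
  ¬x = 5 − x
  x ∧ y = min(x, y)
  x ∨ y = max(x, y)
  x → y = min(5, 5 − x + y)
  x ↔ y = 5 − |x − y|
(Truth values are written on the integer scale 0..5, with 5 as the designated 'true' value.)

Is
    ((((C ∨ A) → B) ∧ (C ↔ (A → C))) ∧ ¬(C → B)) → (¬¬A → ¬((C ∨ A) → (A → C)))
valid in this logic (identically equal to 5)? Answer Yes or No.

Counterexample: take A = 4, B = 1, C = 3.
C ∨ A = 3 ∨ 4 = 4
(C ∨ A) → B = 4 → 1 = 2
A → C = 4 → 3 = 4
C ↔ (A → C) = 3 ↔ 4 = 4
((C ∨ A) → B) ∧ (C ↔ (A → C)) = 2 ∧ 4 = 2
C → B = 3 → 1 = 3
¬(C → B) = ¬3 = 2
(((C ∨ A) → B) ∧ (C ↔ (A → C))) ∧ ¬(C → B) = 2 ∧ 2 = 2
¬A = ¬4 = 1
¬¬A = ¬1 = 4
C ∨ A = 3 ∨ 4 = 4
A → C = 4 → 3 = 4
(C ∨ A) → (A → C) = 4 → 4 = 5
¬((C ∨ A) → (A → C)) = ¬5 = 0
¬¬A → ¬((C ∨ A) → (A → C)) = 4 → 0 = 1
((((C ∨ A) → B) ∧ (C ↔ (A → C))) ∧ ¬(C → B)) → (¬¬A → ¬((C ∨ A) → (A → C))) = 2 → 1 = 4
This gives 4 ≠ 5.

No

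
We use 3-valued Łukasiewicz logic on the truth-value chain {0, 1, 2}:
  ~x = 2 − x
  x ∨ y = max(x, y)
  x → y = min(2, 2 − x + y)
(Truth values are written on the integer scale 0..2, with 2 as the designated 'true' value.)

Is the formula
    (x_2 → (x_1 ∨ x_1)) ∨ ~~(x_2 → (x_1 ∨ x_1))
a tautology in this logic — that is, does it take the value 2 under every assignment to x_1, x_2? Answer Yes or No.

No

Counterexample: take x_1 = 0, x_2 = 1.
x_1 ∨ x_1 = 0 ∨ 0 = 0
x_2 → (x_1 ∨ x_1) = 1 → 0 = 1
~(x_2 → (x_1 ∨ x_1)) = ~1 = 1
~~(x_2 → (x_1 ∨ x_1)) = ~1 = 1
(x_2 → (x_1 ∨ x_1)) ∨ ~~(x_2 → (x_1 ∨ x_1)) = 1 ∨ 1 = 1
This gives 1 ≠ 2.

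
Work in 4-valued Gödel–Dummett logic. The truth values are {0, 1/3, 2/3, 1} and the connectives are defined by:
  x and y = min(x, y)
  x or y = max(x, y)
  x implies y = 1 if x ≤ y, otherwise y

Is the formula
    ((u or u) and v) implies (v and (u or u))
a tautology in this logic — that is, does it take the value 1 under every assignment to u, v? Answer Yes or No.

Yes

u = 0, v = 0 ↦ 1
u = 0, v = 1/3 ↦ 1
u = 0, v = 2/3 ↦ 1
u = 0, v = 1 ↦ 1
u = 1/3, v = 0 ↦ 1
u = 1/3, v = 1/3 ↦ 1
u = 1/3, v = 2/3 ↦ 1
u = 1/3, v = 1 ↦ 1
u = 2/3, v = 0 ↦ 1
u = 2/3, v = 1/3 ↦ 1
u = 2/3, v = 2/3 ↦ 1
u = 2/3, v = 1 ↦ 1
u = 1, v = 0 ↦ 1
u = 1, v = 1/3 ↦ 1
u = 1, v = 2/3 ↦ 1
u = 1, v = 1 ↦ 1
Every assignment gives a value ≥ 1.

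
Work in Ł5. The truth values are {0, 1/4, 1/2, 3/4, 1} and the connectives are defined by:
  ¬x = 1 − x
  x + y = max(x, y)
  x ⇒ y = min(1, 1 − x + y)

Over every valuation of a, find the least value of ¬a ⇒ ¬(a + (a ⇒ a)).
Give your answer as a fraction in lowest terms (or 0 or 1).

Take a = 0:
¬a = ¬0 = 1
a ⇒ a = 0 ⇒ 0 = 1
a + (a ⇒ a) = 0 + 1 = 1
¬(a + (a ⇒ a)) = ¬1 = 0
¬a ⇒ ¬(a + (a ⇒ a)) = 1 ⇒ 0 = 0
No assignment yields a value below 0, so this is the minimum.

0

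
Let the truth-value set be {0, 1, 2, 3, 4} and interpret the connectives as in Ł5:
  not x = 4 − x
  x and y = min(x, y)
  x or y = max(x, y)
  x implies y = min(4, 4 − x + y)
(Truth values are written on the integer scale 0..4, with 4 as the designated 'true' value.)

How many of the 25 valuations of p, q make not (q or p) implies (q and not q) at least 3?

value 4: 18 assignments (counts)
value 3: 2 assignments (counts)
value 2: 3 assignments
value 1: 1 assignment
value 0: 1 assignment
So 20 of the 25 assignments meet the threshold.

20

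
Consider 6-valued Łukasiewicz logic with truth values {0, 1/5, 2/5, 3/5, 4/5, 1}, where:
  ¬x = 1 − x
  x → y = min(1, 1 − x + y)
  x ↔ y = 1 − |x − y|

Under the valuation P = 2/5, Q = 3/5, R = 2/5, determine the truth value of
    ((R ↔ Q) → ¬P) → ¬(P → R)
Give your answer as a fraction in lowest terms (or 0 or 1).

R ↔ Q = 2/5 ↔ 3/5 = 4/5
¬P = ¬2/5 = 3/5
(R ↔ Q) → ¬P = 4/5 → 3/5 = 4/5
P → R = 2/5 → 2/5 = 1
¬(P → R) = ¬1 = 0
((R ↔ Q) → ¬P) → ¬(P → R) = 4/5 → 0 = 1/5

1/5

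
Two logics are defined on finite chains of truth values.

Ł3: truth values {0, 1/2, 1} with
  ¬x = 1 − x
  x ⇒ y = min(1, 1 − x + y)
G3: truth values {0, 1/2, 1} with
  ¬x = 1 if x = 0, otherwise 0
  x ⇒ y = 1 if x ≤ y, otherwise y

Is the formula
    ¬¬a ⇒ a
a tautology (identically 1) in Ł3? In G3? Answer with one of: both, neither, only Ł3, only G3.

only Ł3

In Ł3: every assignment gives 1 — tautology.
In G3: at a = 1/2 the value is 1/2 — not a tautology.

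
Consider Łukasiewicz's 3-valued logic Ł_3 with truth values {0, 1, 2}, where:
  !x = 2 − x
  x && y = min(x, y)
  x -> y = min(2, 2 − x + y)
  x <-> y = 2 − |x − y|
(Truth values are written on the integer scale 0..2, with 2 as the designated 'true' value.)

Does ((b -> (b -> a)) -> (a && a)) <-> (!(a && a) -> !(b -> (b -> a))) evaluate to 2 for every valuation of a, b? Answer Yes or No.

Yes

a = 0, b = 0 ↦ 2
a = 0, b = 1 ↦ 2
a = 0, b = 2 ↦ 2
a = 1, b = 0 ↦ 2
a = 1, b = 1 ↦ 2
a = 1, b = 2 ↦ 2
a = 2, b = 0 ↦ 2
a = 2, b = 1 ↦ 2
a = 2, b = 2 ↦ 2
Every assignment gives a value ≥ 2.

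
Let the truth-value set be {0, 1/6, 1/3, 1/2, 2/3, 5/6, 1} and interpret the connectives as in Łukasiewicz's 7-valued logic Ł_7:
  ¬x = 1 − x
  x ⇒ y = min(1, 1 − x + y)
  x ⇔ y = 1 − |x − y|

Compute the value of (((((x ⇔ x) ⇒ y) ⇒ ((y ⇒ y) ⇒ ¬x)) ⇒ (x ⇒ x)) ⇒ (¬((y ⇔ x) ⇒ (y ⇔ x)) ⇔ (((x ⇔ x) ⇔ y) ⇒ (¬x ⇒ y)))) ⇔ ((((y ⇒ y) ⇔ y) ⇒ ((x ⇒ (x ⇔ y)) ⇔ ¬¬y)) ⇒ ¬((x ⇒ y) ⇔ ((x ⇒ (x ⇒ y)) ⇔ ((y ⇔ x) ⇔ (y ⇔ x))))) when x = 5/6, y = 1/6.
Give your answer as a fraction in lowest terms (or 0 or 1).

x ⇔ x = 5/6 ⇔ 5/6 = 1
(x ⇔ x) ⇒ y = 1 ⇒ 1/6 = 1/6
y ⇒ y = 1/6 ⇒ 1/6 = 1
¬x = ¬5/6 = 1/6
(y ⇒ y) ⇒ ¬x = 1 ⇒ 1/6 = 1/6
((x ⇔ x) ⇒ y) ⇒ ((y ⇒ y) ⇒ ¬x) = 1/6 ⇒ 1/6 = 1
x ⇒ x = 5/6 ⇒ 5/6 = 1
(((x ⇔ x) ⇒ y) ⇒ ((y ⇒ y) ⇒ ¬x)) ⇒ (x ⇒ x) = 1 ⇒ 1 = 1
y ⇔ x = 1/6 ⇔ 5/6 = 1/3
y ⇔ x = 1/6 ⇔ 5/6 = 1/3
(y ⇔ x) ⇒ (y ⇔ x) = 1/3 ⇒ 1/3 = 1
¬((y ⇔ x) ⇒ (y ⇔ x)) = ¬1 = 0
x ⇔ x = 5/6 ⇔ 5/6 = 1
(x ⇔ x) ⇔ y = 1 ⇔ 1/6 = 1/6
¬x = ¬5/6 = 1/6
¬x ⇒ y = 1/6 ⇒ 1/6 = 1
((x ⇔ x) ⇔ y) ⇒ (¬x ⇒ y) = 1/6 ⇒ 1 = 1
¬((y ⇔ x) ⇒ (y ⇔ x)) ⇔ (((x ⇔ x) ⇔ y) ⇒ (¬x ⇒ y)) = 0 ⇔ 1 = 0
((((x ⇔ x) ⇒ y) ⇒ ((y ⇒ y) ⇒ ¬x)) ⇒ (x ⇒ x)) ⇒ (¬((y ⇔ x) ⇒ (y ⇔ x)) ⇔ (((x ⇔ x) ⇔ y) ⇒ (¬x ⇒ y))) = 1 ⇒ 0 = 0
y ⇒ y = 1/6 ⇒ 1/6 = 1
(y ⇒ y) ⇔ y = 1 ⇔ 1/6 = 1/6
x ⇔ y = 5/6 ⇔ 1/6 = 1/3
x ⇒ (x ⇔ y) = 5/6 ⇒ 1/3 = 1/2
¬y = ¬1/6 = 5/6
¬¬y = ¬5/6 = 1/6
(x ⇒ (x ⇔ y)) ⇔ ¬¬y = 1/2 ⇔ 1/6 = 2/3
((y ⇒ y) ⇔ y) ⇒ ((x ⇒ (x ⇔ y)) ⇔ ¬¬y) = 1/6 ⇒ 2/3 = 1
x ⇒ y = 5/6 ⇒ 1/6 = 1/3
x ⇒ y = 5/6 ⇒ 1/6 = 1/3
x ⇒ (x ⇒ y) = 5/6 ⇒ 1/3 = 1/2
y ⇔ x = 1/6 ⇔ 5/6 = 1/3
y ⇔ x = 1/6 ⇔ 5/6 = 1/3
(y ⇔ x) ⇔ (y ⇔ x) = 1/3 ⇔ 1/3 = 1
(x ⇒ (x ⇒ y)) ⇔ ((y ⇔ x) ⇔ (y ⇔ x)) = 1/2 ⇔ 1 = 1/2
(x ⇒ y) ⇔ ((x ⇒ (x ⇒ y)) ⇔ ((y ⇔ x) ⇔ (y ⇔ x))) = 1/3 ⇔ 1/2 = 5/6
¬((x ⇒ y) ⇔ ((x ⇒ (x ⇒ y)) ⇔ ((y ⇔ x) ⇔ (y ⇔ x)))) = ¬5/6 = 1/6
(((y ⇒ y) ⇔ y) ⇒ ((x ⇒ (x ⇔ y)) ⇔ ¬¬y)) ⇒ ¬((x ⇒ y) ⇔ ((x ⇒ (x ⇒ y)) ⇔ ((y ⇔ x) ⇔ (y ⇔ x)))) = 1 ⇒ 1/6 = 1/6
(((((x ⇔ x) ⇒ y) ⇒ ((y ⇒ y) ⇒ ¬x)) ⇒ (x ⇒ x)) ⇒ (¬((y ⇔ x) ⇒ (y ⇔ x)) ⇔ (((x ⇔ x) ⇔ y) ⇒ (¬x ⇒ y)))) ⇔ ((((y ⇒ y) ⇔ y) ⇒ ((x ⇒ (x ⇔ y)) ⇔ ¬¬y)) ⇒ ¬((x ⇒ y) ⇔ ((x ⇒ (x ⇒ y)) ⇔ ((y ⇔ x) ⇔ (y ⇔ x))))) = 0 ⇔ 1/6 = 5/6

5/6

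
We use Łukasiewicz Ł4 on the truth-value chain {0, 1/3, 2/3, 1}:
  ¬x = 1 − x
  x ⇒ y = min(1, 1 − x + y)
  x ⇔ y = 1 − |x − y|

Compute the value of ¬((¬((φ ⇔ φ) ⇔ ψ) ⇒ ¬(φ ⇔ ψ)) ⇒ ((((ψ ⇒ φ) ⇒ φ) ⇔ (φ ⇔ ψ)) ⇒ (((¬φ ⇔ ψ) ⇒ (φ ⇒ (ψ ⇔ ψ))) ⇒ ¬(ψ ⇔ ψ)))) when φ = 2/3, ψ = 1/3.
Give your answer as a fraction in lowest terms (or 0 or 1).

2/3

φ ⇔ φ = 2/3 ⇔ 2/3 = 1
(φ ⇔ φ) ⇔ ψ = 1 ⇔ 1/3 = 1/3
¬((φ ⇔ φ) ⇔ ψ) = ¬1/3 = 2/3
φ ⇔ ψ = 2/3 ⇔ 1/3 = 2/3
¬(φ ⇔ ψ) = ¬2/3 = 1/3
¬((φ ⇔ φ) ⇔ ψ) ⇒ ¬(φ ⇔ ψ) = 2/3 ⇒ 1/3 = 2/3
ψ ⇒ φ = 1/3 ⇒ 2/3 = 1
(ψ ⇒ φ) ⇒ φ = 1 ⇒ 2/3 = 2/3
φ ⇔ ψ = 2/3 ⇔ 1/3 = 2/3
((ψ ⇒ φ) ⇒ φ) ⇔ (φ ⇔ ψ) = 2/3 ⇔ 2/3 = 1
¬φ = ¬2/3 = 1/3
¬φ ⇔ ψ = 1/3 ⇔ 1/3 = 1
ψ ⇔ ψ = 1/3 ⇔ 1/3 = 1
φ ⇒ (ψ ⇔ ψ) = 2/3 ⇒ 1 = 1
(¬φ ⇔ ψ) ⇒ (φ ⇒ (ψ ⇔ ψ)) = 1 ⇒ 1 = 1
ψ ⇔ ψ = 1/3 ⇔ 1/3 = 1
¬(ψ ⇔ ψ) = ¬1 = 0
((¬φ ⇔ ψ) ⇒ (φ ⇒ (ψ ⇔ ψ))) ⇒ ¬(ψ ⇔ ψ) = 1 ⇒ 0 = 0
(((ψ ⇒ φ) ⇒ φ) ⇔ (φ ⇔ ψ)) ⇒ (((¬φ ⇔ ψ) ⇒ (φ ⇒ (ψ ⇔ ψ))) ⇒ ¬(ψ ⇔ ψ)) = 1 ⇒ 0 = 0
(¬((φ ⇔ φ) ⇔ ψ) ⇒ ¬(φ ⇔ ψ)) ⇒ ((((ψ ⇒ φ) ⇒ φ) ⇔ (φ ⇔ ψ)) ⇒ (((¬φ ⇔ ψ) ⇒ (φ ⇒ (ψ ⇔ ψ))) ⇒ ¬(ψ ⇔ ψ))) = 2/3 ⇒ 0 = 1/3
¬((¬((φ ⇔ φ) ⇔ ψ) ⇒ ¬(φ ⇔ ψ)) ⇒ ((((ψ ⇒ φ) ⇒ φ) ⇔ (φ ⇔ ψ)) ⇒ (((¬φ ⇔ ψ) ⇒ (φ ⇒ (ψ ⇔ ψ))) ⇒ ¬(ψ ⇔ ψ)))) = ¬1/3 = 2/3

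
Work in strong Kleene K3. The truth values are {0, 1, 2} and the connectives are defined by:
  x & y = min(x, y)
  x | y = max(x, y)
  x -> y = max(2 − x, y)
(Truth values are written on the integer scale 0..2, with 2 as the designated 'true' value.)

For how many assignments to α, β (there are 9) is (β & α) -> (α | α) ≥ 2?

7

α = 0, β = 0 ↦ 2  ≥
α = 0, β = 1 ↦ 2  ≥
α = 0, β = 2 ↦ 2  ≥
α = 1, β = 0 ↦ 2  ≥
α = 1, β = 1 ↦ 1  <
α = 1, β = 2 ↦ 1  <
α = 2, β = 0 ↦ 2  ≥
α = 2, β = 1 ↦ 2  ≥
α = 2, β = 2 ↦ 2  ≥
So 7 of the 9 assignments meet the threshold.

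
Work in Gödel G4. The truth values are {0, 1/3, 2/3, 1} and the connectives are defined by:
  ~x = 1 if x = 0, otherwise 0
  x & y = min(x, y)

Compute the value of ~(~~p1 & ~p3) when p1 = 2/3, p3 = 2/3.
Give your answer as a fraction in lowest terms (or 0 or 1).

~p1 = ~2/3 = 0
~~p1 = ~0 = 1
~p3 = ~2/3 = 0
~~p1 & ~p3 = 1 & 0 = 0
~(~~p1 & ~p3) = ~0 = 1

1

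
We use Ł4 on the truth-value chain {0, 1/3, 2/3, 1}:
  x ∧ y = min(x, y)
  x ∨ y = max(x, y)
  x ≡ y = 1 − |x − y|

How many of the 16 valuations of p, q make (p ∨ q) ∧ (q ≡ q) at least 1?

7

p = 0, q = 0 ↦ 0  <
p = 0, q = 1/3 ↦ 1/3  <
p = 0, q = 2/3 ↦ 2/3  <
p = 0, q = 1 ↦ 1  ≥
p = 1/3, q = 0 ↦ 1/3  <
p = 1/3, q = 1/3 ↦ 1/3  <
p = 1/3, q = 2/3 ↦ 2/3  <
p = 1/3, q = 1 ↦ 1  ≥
p = 2/3, q = 0 ↦ 2/3  <
p = 2/3, q = 1/3 ↦ 2/3  <
p = 2/3, q = 2/3 ↦ 2/3  <
p = 2/3, q = 1 ↦ 1  ≥
p = 1, q = 0 ↦ 1  ≥
p = 1, q = 1/3 ↦ 1  ≥
p = 1, q = 2/3 ↦ 1  ≥
p = 1, q = 1 ↦ 1  ≥
So 7 of the 16 assignments meet the threshold.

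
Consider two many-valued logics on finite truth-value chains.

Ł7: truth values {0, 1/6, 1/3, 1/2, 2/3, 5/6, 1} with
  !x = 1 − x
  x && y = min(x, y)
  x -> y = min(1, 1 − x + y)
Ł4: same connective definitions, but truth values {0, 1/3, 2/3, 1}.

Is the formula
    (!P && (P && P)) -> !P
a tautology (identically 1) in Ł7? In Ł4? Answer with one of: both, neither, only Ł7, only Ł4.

In Ł7: every assignment gives 1 — tautology.
In Ł4: every assignment gives 1 — tautology.

both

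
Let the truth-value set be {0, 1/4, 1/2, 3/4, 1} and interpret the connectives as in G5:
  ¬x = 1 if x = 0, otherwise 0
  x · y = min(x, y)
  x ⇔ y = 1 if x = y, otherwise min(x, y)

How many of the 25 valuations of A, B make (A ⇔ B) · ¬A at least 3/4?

value 1: 1 assignment (counts)
value 0: 24 assignments
So 1 of the 25 assignments meets the threshold.

1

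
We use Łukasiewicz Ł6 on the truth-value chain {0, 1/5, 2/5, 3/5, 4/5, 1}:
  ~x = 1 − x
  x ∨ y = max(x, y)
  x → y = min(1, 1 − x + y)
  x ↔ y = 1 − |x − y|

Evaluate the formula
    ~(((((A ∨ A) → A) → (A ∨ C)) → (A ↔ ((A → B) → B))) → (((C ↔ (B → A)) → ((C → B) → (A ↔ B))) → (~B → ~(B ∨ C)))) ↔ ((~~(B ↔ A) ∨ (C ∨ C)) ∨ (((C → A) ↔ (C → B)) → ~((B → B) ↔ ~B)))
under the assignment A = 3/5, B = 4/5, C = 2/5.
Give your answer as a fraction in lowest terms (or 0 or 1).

1/5

A ∨ A = 3/5 ∨ 3/5 = 3/5
(A ∨ A) → A = 3/5 → 3/5 = 1
A ∨ C = 3/5 ∨ 2/5 = 3/5
((A ∨ A) → A) → (A ∨ C) = 1 → 3/5 = 3/5
A → B = 3/5 → 4/5 = 1
(A → B) → B = 1 → 4/5 = 4/5
A ↔ ((A → B) → B) = 3/5 ↔ 4/5 = 4/5
(((A ∨ A) → A) → (A ∨ C)) → (A ↔ ((A → B) → B)) = 3/5 → 4/5 = 1
B → A = 4/5 → 3/5 = 4/5
C ↔ (B → A) = 2/5 ↔ 4/5 = 3/5
C → B = 2/5 → 4/5 = 1
A ↔ B = 3/5 ↔ 4/5 = 4/5
(C → B) → (A ↔ B) = 1 → 4/5 = 4/5
(C ↔ (B → A)) → ((C → B) → (A ↔ B)) = 3/5 → 4/5 = 1
~B = ~4/5 = 1/5
B ∨ C = 4/5 ∨ 2/5 = 4/5
~(B ∨ C) = ~4/5 = 1/5
~B → ~(B ∨ C) = 1/5 → 1/5 = 1
((C ↔ (B → A)) → ((C → B) → (A ↔ B))) → (~B → ~(B ∨ C)) = 1 → 1 = 1
((((A ∨ A) → A) → (A ∨ C)) → (A ↔ ((A → B) → B))) → (((C ↔ (B → A)) → ((C → B) → (A ↔ B))) → (~B → ~(B ∨ C))) = 1 → 1 = 1
~(((((A ∨ A) → A) → (A ∨ C)) → (A ↔ ((A → B) → B))) → (((C ↔ (B → A)) → ((C → B) → (A ↔ B))) → (~B → ~(B ∨ C)))) = ~1 = 0
B ↔ A = 4/5 ↔ 3/5 = 4/5
~(B ↔ A) = ~4/5 = 1/5
~~(B ↔ A) = ~1/5 = 4/5
C ∨ C = 2/5 ∨ 2/5 = 2/5
~~(B ↔ A) ∨ (C ∨ C) = 4/5 ∨ 2/5 = 4/5
C → A = 2/5 → 3/5 = 1
C → B = 2/5 → 4/5 = 1
(C → A) ↔ (C → B) = 1 ↔ 1 = 1
B → B = 4/5 → 4/5 = 1
~B = ~4/5 = 1/5
(B → B) ↔ ~B = 1 ↔ 1/5 = 1/5
~((B → B) ↔ ~B) = ~1/5 = 4/5
((C → A) ↔ (C → B)) → ~((B → B) ↔ ~B) = 1 → 4/5 = 4/5
(~~(B ↔ A) ∨ (C ∨ C)) ∨ (((C → A) ↔ (C → B)) → ~((B → B) ↔ ~B)) = 4/5 ∨ 4/5 = 4/5
~(((((A ∨ A) → A) → (A ∨ C)) → (A ↔ ((A → B) → B))) → (((C ↔ (B → A)) → ((C → B) → (A ↔ B))) → (~B → ~(B ∨ C)))) ↔ ((~~(B ↔ A) ∨ (C ∨ C)) ∨ (((C → A) ↔ (C → B)) → ~((B → B) ↔ ~B))) = 0 ↔ 4/5 = 1/5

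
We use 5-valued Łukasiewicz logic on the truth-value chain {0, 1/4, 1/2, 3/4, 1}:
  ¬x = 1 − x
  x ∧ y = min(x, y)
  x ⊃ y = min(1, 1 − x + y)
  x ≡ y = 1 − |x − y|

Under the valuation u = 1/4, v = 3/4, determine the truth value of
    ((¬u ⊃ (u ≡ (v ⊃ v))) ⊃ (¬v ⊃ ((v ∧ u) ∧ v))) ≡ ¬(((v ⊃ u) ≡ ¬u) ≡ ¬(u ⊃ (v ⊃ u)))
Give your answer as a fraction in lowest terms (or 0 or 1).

3/4

¬u = ¬1/4 = 3/4
v ⊃ v = 3/4 ⊃ 3/4 = 1
u ≡ (v ⊃ v) = 1/4 ≡ 1 = 1/4
¬u ⊃ (u ≡ (v ⊃ v)) = 3/4 ⊃ 1/4 = 1/2
¬v = ¬3/4 = 1/4
v ∧ u = 3/4 ∧ 1/4 = 1/4
(v ∧ u) ∧ v = 1/4 ∧ 3/4 = 1/4
¬v ⊃ ((v ∧ u) ∧ v) = 1/4 ⊃ 1/4 = 1
(¬u ⊃ (u ≡ (v ⊃ v))) ⊃ (¬v ⊃ ((v ∧ u) ∧ v)) = 1/2 ⊃ 1 = 1
v ⊃ u = 3/4 ⊃ 1/4 = 1/2
¬u = ¬1/4 = 3/4
(v ⊃ u) ≡ ¬u = 1/2 ≡ 3/4 = 3/4
v ⊃ u = 3/4 ⊃ 1/4 = 1/2
u ⊃ (v ⊃ u) = 1/4 ⊃ 1/2 = 1
¬(u ⊃ (v ⊃ u)) = ¬1 = 0
((v ⊃ u) ≡ ¬u) ≡ ¬(u ⊃ (v ⊃ u)) = 3/4 ≡ 0 = 1/4
¬(((v ⊃ u) ≡ ¬u) ≡ ¬(u ⊃ (v ⊃ u))) = ¬1/4 = 3/4
((¬u ⊃ (u ≡ (v ⊃ v))) ⊃ (¬v ⊃ ((v ∧ u) ∧ v))) ≡ ¬(((v ⊃ u) ≡ ¬u) ≡ ¬(u ⊃ (v ⊃ u))) = 1 ≡ 3/4 = 3/4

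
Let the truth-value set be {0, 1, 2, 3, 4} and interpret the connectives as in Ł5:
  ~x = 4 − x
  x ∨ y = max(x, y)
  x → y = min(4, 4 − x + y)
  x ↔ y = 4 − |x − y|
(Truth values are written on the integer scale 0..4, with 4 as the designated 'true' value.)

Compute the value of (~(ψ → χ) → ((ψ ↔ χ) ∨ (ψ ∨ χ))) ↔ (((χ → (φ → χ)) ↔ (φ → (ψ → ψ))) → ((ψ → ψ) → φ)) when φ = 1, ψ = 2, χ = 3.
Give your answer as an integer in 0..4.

ψ → χ = 2 → 3 = 4
~(ψ → χ) = ~4 = 0
ψ ↔ χ = 2 ↔ 3 = 3
ψ ∨ χ = 2 ∨ 3 = 3
(ψ ↔ χ) ∨ (ψ ∨ χ) = 3 ∨ 3 = 3
~(ψ → χ) → ((ψ ↔ χ) ∨ (ψ ∨ χ)) = 0 → 3 = 4
φ → χ = 1 → 3 = 4
χ → (φ → χ) = 3 → 4 = 4
ψ → ψ = 2 → 2 = 4
φ → (ψ → ψ) = 1 → 4 = 4
(χ → (φ → χ)) ↔ (φ → (ψ → ψ)) = 4 ↔ 4 = 4
ψ → ψ = 2 → 2 = 4
(ψ → ψ) → φ = 4 → 1 = 1
((χ → (φ → χ)) ↔ (φ → (ψ → ψ))) → ((ψ → ψ) → φ) = 4 → 1 = 1
(~(ψ → χ) → ((ψ ↔ χ) ∨ (ψ ∨ χ))) ↔ (((χ → (φ → χ)) ↔ (φ → (ψ → ψ))) → ((ψ → ψ) → φ)) = 4 ↔ 1 = 1

1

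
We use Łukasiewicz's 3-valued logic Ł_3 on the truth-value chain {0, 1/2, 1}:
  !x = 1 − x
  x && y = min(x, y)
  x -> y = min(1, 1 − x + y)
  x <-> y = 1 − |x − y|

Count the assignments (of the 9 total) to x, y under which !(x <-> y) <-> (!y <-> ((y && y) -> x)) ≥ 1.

x = 0, y = 0 ↦ 0  <
x = 0, y = 1/2 ↦ 1/2  <
x = 0, y = 1 ↦ 1  ≥
x = 1/2, y = 0 ↦ 1/2  <
x = 1/2, y = 1/2 ↦ 1/2  <
x = 1/2, y = 1 ↦ 1  ≥
x = 1, y = 0 ↦ 1  ≥
x = 1, y = 1/2 ↦ 1  ≥
x = 1, y = 1 ↦ 1  ≥
So 5 of the 9 assignments meet the threshold.

5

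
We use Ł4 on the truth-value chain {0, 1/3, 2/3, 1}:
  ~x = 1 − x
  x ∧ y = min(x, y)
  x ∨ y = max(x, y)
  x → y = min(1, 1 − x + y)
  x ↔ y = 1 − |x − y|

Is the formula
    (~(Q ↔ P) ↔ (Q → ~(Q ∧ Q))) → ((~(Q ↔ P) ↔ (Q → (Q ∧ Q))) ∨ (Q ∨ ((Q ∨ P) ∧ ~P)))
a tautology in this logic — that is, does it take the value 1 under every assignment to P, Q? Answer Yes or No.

Counterexample: take P = 0, Q = 2/3.
Q ↔ P = 2/3 ↔ 0 = 1/3
~(Q ↔ P) = ~1/3 = 2/3
Q ∧ Q = 2/3 ∧ 2/3 = 2/3
~(Q ∧ Q) = ~2/3 = 1/3
Q → ~(Q ∧ Q) = 2/3 → 1/3 = 2/3
~(Q ↔ P) ↔ (Q → ~(Q ∧ Q)) = 2/3 ↔ 2/3 = 1
Q ↔ P = 2/3 ↔ 0 = 1/3
~(Q ↔ P) = ~1/3 = 2/3
Q ∧ Q = 2/3 ∧ 2/3 = 2/3
Q → (Q ∧ Q) = 2/3 → 2/3 = 1
~(Q ↔ P) ↔ (Q → (Q ∧ Q)) = 2/3 ↔ 1 = 2/3
Q ∨ P = 2/3 ∨ 0 = 2/3
~P = ~0 = 1
(Q ∨ P) ∧ ~P = 2/3 ∧ 1 = 2/3
Q ∨ ((Q ∨ P) ∧ ~P) = 2/3 ∨ 2/3 = 2/3
(~(Q ↔ P) ↔ (Q → (Q ∧ Q))) ∨ (Q ∨ ((Q ∨ P) ∧ ~P)) = 2/3 ∨ 2/3 = 2/3
(~(Q ↔ P) ↔ (Q → ~(Q ∧ Q))) → ((~(Q ↔ P) ↔ (Q → (Q ∧ Q))) ∨ (Q ∨ ((Q ∨ P) ∧ ~P))) = 1 → 2/3 = 2/3
This gives 2/3 ≠ 1.

No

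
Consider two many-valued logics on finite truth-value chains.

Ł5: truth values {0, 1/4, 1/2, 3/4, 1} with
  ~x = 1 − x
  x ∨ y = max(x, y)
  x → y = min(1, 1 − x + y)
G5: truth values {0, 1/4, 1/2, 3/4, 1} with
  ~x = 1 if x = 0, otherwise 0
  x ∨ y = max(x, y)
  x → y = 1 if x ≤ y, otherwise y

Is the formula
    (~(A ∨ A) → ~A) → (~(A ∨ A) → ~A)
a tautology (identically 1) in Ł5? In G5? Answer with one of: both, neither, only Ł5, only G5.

both

In Ł5: every assignment gives 1 — tautology.
In G5: every assignment gives 1 — tautology.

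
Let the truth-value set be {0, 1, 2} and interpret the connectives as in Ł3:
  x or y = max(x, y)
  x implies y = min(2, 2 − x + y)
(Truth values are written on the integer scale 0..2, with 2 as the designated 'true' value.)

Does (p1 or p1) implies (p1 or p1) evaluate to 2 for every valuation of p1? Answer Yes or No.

p1 = 0 ↦ 2
p1 = 1 ↦ 2
p1 = 2 ↦ 2
Every assignment gives a value ≥ 2.

Yes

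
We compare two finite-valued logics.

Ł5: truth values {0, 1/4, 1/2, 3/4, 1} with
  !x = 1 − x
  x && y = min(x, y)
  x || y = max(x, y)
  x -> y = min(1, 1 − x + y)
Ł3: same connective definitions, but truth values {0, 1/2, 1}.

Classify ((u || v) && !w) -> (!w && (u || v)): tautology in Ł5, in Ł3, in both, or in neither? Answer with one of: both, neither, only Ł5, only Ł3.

both

In Ł5: every assignment gives 1 — tautology.
In Ł3: every assignment gives 1 — tautology.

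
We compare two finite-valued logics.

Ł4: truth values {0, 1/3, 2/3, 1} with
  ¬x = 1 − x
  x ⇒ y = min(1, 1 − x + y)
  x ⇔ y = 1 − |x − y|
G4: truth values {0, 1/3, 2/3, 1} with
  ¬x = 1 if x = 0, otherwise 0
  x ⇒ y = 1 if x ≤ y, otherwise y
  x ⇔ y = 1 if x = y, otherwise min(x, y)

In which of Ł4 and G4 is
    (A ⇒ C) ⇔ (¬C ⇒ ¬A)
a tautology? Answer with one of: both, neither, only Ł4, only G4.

only Ł4

In Ł4: every assignment gives 1 — tautology.
In G4: at A = 2/3, C = 1/3 the value is 1/3 — not a tautology.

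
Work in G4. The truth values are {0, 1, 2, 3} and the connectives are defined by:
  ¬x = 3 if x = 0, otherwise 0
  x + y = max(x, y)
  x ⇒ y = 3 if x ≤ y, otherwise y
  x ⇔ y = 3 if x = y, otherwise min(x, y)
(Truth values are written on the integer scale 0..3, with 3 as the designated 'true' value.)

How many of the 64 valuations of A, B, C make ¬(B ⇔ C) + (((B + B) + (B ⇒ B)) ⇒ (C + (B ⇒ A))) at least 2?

value 3: 52 assignments (counts)
value 2: 7 assignments (counts)
value 1: 5 assignments
So 59 of the 64 assignments meet the threshold.

59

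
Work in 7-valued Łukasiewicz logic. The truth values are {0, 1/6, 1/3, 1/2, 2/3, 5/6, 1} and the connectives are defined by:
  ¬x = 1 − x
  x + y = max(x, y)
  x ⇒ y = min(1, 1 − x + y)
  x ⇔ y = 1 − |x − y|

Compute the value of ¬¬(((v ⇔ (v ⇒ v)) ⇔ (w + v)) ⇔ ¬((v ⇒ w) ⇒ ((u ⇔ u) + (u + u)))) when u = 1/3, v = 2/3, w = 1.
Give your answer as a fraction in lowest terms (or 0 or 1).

1/3

v ⇒ v = 2/3 ⇒ 2/3 = 1
v ⇔ (v ⇒ v) = 2/3 ⇔ 1 = 2/3
w + v = 1 + 2/3 = 1
(v ⇔ (v ⇒ v)) ⇔ (w + v) = 2/3 ⇔ 1 = 2/3
v ⇒ w = 2/3 ⇒ 1 = 1
u ⇔ u = 1/3 ⇔ 1/3 = 1
u + u = 1/3 + 1/3 = 1/3
(u ⇔ u) + (u + u) = 1 + 1/3 = 1
(v ⇒ w) ⇒ ((u ⇔ u) + (u + u)) = 1 ⇒ 1 = 1
¬((v ⇒ w) ⇒ ((u ⇔ u) + (u + u))) = ¬1 = 0
((v ⇔ (v ⇒ v)) ⇔ (w + v)) ⇔ ¬((v ⇒ w) ⇒ ((u ⇔ u) + (u + u))) = 2/3 ⇔ 0 = 1/3
¬(((v ⇔ (v ⇒ v)) ⇔ (w + v)) ⇔ ¬((v ⇒ w) ⇒ ((u ⇔ u) + (u + u)))) = ¬1/3 = 2/3
¬¬(((v ⇔ (v ⇒ v)) ⇔ (w + v)) ⇔ ¬((v ⇒ w) ⇒ ((u ⇔ u) + (u + u)))) = ¬2/3 = 1/3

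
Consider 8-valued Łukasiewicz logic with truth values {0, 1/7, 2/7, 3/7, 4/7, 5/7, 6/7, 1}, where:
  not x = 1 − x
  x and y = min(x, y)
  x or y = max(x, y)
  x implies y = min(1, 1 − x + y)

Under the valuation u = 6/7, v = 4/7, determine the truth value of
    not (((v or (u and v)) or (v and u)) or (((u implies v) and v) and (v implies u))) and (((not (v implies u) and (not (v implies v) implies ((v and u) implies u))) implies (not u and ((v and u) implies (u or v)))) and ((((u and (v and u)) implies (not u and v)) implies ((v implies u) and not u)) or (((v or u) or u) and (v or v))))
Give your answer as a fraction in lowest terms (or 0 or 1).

3/7

u and v = 6/7 and 4/7 = 4/7
v or (u and v) = 4/7 or 4/7 = 4/7
v and u = 4/7 and 6/7 = 4/7
(v or (u and v)) or (v and u) = 4/7 or 4/7 = 4/7
u implies v = 6/7 implies 4/7 = 5/7
(u implies v) and v = 5/7 and 4/7 = 4/7
v implies u = 4/7 implies 6/7 = 1
((u implies v) and v) and (v implies u) = 4/7 and 1 = 4/7
((v or (u and v)) or (v and u)) or (((u implies v) and v) and (v implies u)) = 4/7 or 4/7 = 4/7
not (((v or (u and v)) or (v and u)) or (((u implies v) and v) and (v implies u))) = not 4/7 = 3/7
v implies u = 4/7 implies 6/7 = 1
not (v implies u) = not 1 = 0
v implies v = 4/7 implies 4/7 = 1
not (v implies v) = not 1 = 0
v and u = 4/7 and 6/7 = 4/7
(v and u) implies u = 4/7 implies 6/7 = 1
not (v implies v) implies ((v and u) implies u) = 0 implies 1 = 1
not (v implies u) and (not (v implies v) implies ((v and u) implies u)) = 0 and 1 = 0
not u = not 6/7 = 1/7
v and u = 4/7 and 6/7 = 4/7
u or v = 6/7 or 4/7 = 6/7
(v and u) implies (u or v) = 4/7 implies 6/7 = 1
not u and ((v and u) implies (u or v)) = 1/7 and 1 = 1/7
(not (v implies u) and (not (v implies v) implies ((v and u) implies u))) implies (not u and ((v and u) implies (u or v))) = 0 implies 1/7 = 1
v and u = 4/7 and 6/7 = 4/7
u and (v and u) = 6/7 and 4/7 = 4/7
not u = not 6/7 = 1/7
not u and v = 1/7 and 4/7 = 1/7
(u and (v and u)) implies (not u and v) = 4/7 implies 1/7 = 4/7
v implies u = 4/7 implies 6/7 = 1
not u = not 6/7 = 1/7
(v implies u) and not u = 1 and 1/7 = 1/7
((u and (v and u)) implies (not u and v)) implies ((v implies u) and not u) = 4/7 implies 1/7 = 4/7
v or u = 4/7 or 6/7 = 6/7
(v or u) or u = 6/7 or 6/7 = 6/7
v or v = 4/7 or 4/7 = 4/7
((v or u) or u) and (v or v) = 6/7 and 4/7 = 4/7
(((u and (v and u)) implies (not u and v)) implies ((v implies u) and not u)) or (((v or u) or u) and (v or v)) = 4/7 or 4/7 = 4/7
((not (v implies u) and (not (v implies v) implies ((v and u) implies u))) implies (not u and ((v and u) implies (u or v)))) and ((((u and (v and u)) implies (not u and v)) implies ((v implies u) and not u)) or (((v or u) or u) and (v or v))) = 1 and 4/7 = 4/7
not (((v or (u and v)) or (v and u)) or (((u implies v) and v) and (v implies u))) and (((not (v implies u) and (not (v implies v) implies ((v and u) implies u))) implies (not u and ((v and u) implies (u or v)))) and ((((u and (v and u)) implies (not u and v)) implies ((v implies u) and not u)) or (((v or u) or u) and (v or v)))) = 3/7 and 4/7 = 3/7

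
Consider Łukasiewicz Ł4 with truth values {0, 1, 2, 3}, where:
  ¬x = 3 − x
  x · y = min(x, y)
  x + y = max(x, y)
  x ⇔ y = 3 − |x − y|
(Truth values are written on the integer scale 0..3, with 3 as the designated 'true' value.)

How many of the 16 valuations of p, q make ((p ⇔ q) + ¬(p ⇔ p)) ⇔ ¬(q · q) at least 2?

11

p = 0, q = 0 ↦ 3  ≥
p = 0, q = 1 ↦ 3  ≥
p = 0, q = 2 ↦ 3  ≥
p = 0, q = 3 ↦ 3  ≥
p = 1, q = 0 ↦ 2  ≥
p = 1, q = 1 ↦ 2  ≥
p = 1, q = 2 ↦ 2  ≥
p = 1, q = 3 ↦ 2  ≥
p = 2, q = 0 ↦ 1  <
p = 2, q = 1 ↦ 3  ≥
p = 2, q = 2 ↦ 1  <
p = 2, q = 3 ↦ 1  <
p = 3, q = 0 ↦ 0  <
p = 3, q = 1 ↦ 2  ≥
p = 3, q = 2 ↦ 2  ≥
p = 3, q = 3 ↦ 0  <
So 11 of the 16 assignments meet the threshold.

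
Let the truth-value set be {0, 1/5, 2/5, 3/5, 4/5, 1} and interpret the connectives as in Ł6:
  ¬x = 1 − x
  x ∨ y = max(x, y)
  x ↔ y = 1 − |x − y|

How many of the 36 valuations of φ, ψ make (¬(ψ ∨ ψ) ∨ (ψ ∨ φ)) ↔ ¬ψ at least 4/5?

value 1: 15 assignments (counts)
value 4/5: 6 assignments (counts)
value 3/5: 2 assignments
value 2/5: 6 assignments
value 1/5: 1 assignment
value 0: 6 assignments
So 21 of the 36 assignments meet the threshold.

21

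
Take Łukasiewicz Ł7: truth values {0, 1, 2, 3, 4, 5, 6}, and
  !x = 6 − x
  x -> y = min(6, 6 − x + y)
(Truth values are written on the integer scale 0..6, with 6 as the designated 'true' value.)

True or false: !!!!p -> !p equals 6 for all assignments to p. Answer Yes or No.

No

Counterexample: take p = 4.
!p = !4 = 2
!!p = !2 = 4
!!!p = !4 = 2
!!!!p = !2 = 4
!p = !4 = 2
!!!!p -> !p = 4 -> 2 = 4
This gives 4 ≠ 6.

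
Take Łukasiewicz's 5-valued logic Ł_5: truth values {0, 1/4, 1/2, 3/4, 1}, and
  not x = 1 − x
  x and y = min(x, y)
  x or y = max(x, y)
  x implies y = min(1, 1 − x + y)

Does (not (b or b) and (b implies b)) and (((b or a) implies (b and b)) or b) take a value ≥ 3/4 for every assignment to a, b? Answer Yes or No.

Counterexample: take a = 0, b = 1/2.
b or b = 1/2 or 1/2 = 1/2
not (b or b) = not 1/2 = 1/2
b implies b = 1/2 implies 1/2 = 1
not (b or b) and (b implies b) = 1/2 and 1 = 1/2
b or a = 1/2 or 0 = 1/2
b and b = 1/2 and 1/2 = 1/2
(b or a) implies (b and b) = 1/2 implies 1/2 = 1
((b or a) implies (b and b)) or b = 1 or 1/2 = 1
(not (b or b) and (b implies b)) and (((b or a) implies (b and b)) or b) = 1/2 and 1 = 1/2
This gives 1/2, which is below 3/4.

No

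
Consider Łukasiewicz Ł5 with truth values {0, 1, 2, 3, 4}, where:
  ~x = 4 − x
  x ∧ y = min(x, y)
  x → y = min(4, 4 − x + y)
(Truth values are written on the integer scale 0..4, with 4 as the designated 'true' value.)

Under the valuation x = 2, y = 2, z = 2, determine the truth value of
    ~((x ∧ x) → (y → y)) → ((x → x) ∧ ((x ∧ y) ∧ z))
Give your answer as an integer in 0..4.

x ∧ x = 2 ∧ 2 = 2
y → y = 2 → 2 = 4
(x ∧ x) → (y → y) = 2 → 4 = 4
~((x ∧ x) → (y → y)) = ~4 = 0
x → x = 2 → 2 = 4
x ∧ y = 2 ∧ 2 = 2
(x ∧ y) ∧ z = 2 ∧ 2 = 2
(x → x) ∧ ((x ∧ y) ∧ z) = 4 ∧ 2 = 2
~((x ∧ x) → (y → y)) → ((x → x) ∧ ((x ∧ y) ∧ z)) = 0 → 2 = 4

4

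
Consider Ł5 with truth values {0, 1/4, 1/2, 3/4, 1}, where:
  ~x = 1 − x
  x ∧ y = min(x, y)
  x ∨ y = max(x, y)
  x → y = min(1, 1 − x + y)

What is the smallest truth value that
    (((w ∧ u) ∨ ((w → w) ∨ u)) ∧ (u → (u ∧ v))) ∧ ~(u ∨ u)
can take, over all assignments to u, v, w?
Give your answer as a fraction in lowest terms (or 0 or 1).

0

Take u = 1, v = 0, w = 0:
w ∧ u = 0 ∧ 1 = 0
w → w = 0 → 0 = 1
(w → w) ∨ u = 1 ∨ 1 = 1
(w ∧ u) ∨ ((w → w) ∨ u) = 0 ∨ 1 = 1
u ∧ v = 1 ∧ 0 = 0
u → (u ∧ v) = 1 → 0 = 0
((w ∧ u) ∨ ((w → w) ∨ u)) ∧ (u → (u ∧ v)) = 1 ∧ 0 = 0
u ∨ u = 1 ∨ 1 = 1
~(u ∨ u) = ~1 = 0
(((w ∧ u) ∨ ((w → w) ∨ u)) ∧ (u → (u ∧ v))) ∧ ~(u ∨ u) = 0 ∧ 0 = 0
No assignment yields a value below 0, so this is the minimum.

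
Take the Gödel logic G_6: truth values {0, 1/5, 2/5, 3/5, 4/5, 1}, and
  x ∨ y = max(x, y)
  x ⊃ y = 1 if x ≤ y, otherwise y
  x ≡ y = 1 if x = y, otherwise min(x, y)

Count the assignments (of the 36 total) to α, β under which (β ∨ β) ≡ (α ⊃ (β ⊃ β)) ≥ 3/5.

18

value 1: 6 assignments (counts)
value 4/5: 6 assignments (counts)
value 3/5: 6 assignments (counts)
value 2/5: 6 assignments
value 1/5: 6 assignments
value 0: 6 assignments
So 18 of the 36 assignments meet the threshold.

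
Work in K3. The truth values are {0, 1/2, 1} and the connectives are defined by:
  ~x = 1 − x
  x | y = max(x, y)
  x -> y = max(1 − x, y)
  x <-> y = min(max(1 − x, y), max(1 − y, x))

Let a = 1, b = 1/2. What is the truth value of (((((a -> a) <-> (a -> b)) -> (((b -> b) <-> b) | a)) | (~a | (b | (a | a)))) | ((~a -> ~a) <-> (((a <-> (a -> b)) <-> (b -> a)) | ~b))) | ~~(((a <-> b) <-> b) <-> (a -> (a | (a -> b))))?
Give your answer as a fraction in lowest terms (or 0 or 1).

1

a -> a = 1 -> 1 = 1
a -> b = 1 -> 1/2 = 1/2
(a -> a) <-> (a -> b) = 1 <-> 1/2 = 1/2
b -> b = 1/2 -> 1/2 = 1/2
(b -> b) <-> b = 1/2 <-> 1/2 = 1/2
((b -> b) <-> b) | a = 1/2 | 1 = 1
((a -> a) <-> (a -> b)) -> (((b -> b) <-> b) | a) = 1/2 -> 1 = 1
~a = ~1 = 0
a | a = 1 | 1 = 1
b | (a | a) = 1/2 | 1 = 1
~a | (b | (a | a)) = 0 | 1 = 1
(((a -> a) <-> (a -> b)) -> (((b -> b) <-> b) | a)) | (~a | (b | (a | a))) = 1 | 1 = 1
~a = ~1 = 0
~a = ~1 = 0
~a -> ~a = 0 -> 0 = 1
a -> b = 1 -> 1/2 = 1/2
a <-> (a -> b) = 1 <-> 1/2 = 1/2
b -> a = 1/2 -> 1 = 1
(a <-> (a -> b)) <-> (b -> a) = 1/2 <-> 1 = 1/2
~b = ~1/2 = 1/2
((a <-> (a -> b)) <-> (b -> a)) | ~b = 1/2 | 1/2 = 1/2
(~a -> ~a) <-> (((a <-> (a -> b)) <-> (b -> a)) | ~b) = 1 <-> 1/2 = 1/2
((((a -> a) <-> (a -> b)) -> (((b -> b) <-> b) | a)) | (~a | (b | (a | a)))) | ((~a -> ~a) <-> (((a <-> (a -> b)) <-> (b -> a)) | ~b)) = 1 | 1/2 = 1
a <-> b = 1 <-> 1/2 = 1/2
(a <-> b) <-> b = 1/2 <-> 1/2 = 1/2
a -> b = 1 -> 1/2 = 1/2
a | (a -> b) = 1 | 1/2 = 1
a -> (a | (a -> b)) = 1 -> 1 = 1
((a <-> b) <-> b) <-> (a -> (a | (a -> b))) = 1/2 <-> 1 = 1/2
~(((a <-> b) <-> b) <-> (a -> (a | (a -> b)))) = ~1/2 = 1/2
~~(((a <-> b) <-> b) <-> (a -> (a | (a -> b)))) = ~1/2 = 1/2
(((((a -> a) <-> (a -> b)) -> (((b -> b) <-> b) | a)) | (~a | (b | (a | a)))) | ((~a -> ~a) <-> (((a <-> (a -> b)) <-> (b -> a)) | ~b))) | ~~(((a <-> b) <-> b) <-> (a -> (a | (a -> b)))) = 1 | 1/2 = 1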